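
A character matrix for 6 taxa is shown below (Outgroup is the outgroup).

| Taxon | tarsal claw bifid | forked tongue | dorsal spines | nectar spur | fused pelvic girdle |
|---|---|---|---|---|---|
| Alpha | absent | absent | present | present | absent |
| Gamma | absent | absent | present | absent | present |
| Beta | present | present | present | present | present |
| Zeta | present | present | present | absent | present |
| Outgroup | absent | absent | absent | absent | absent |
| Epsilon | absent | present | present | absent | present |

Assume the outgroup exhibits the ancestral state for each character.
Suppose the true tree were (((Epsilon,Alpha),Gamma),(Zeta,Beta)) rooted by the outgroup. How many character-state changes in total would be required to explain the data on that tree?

8

Map each character onto (((Epsilon,Alpha),Gamma),(Zeta,Beta)) (rooted by Outgroup) and count the minimum state changes it requires (Fitch parsimony):
tarsal claw bifid: 1; forked tongue: 2; dorsal spines: 1; nectar spur: 2; fused pelvic girdle: 2.
Total tree length = 8.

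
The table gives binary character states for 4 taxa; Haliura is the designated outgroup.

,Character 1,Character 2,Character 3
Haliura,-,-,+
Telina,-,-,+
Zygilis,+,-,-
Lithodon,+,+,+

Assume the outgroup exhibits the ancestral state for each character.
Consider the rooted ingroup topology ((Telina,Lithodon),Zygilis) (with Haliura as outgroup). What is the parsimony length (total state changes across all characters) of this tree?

4

Map each character onto ((Telina,Lithodon),Zygilis) (rooted by Haliura) and count the minimum state changes it requires (Fitch parsimony):
Character 1: 2; Character 2: 1; Character 3: 1.
Total tree length = 4.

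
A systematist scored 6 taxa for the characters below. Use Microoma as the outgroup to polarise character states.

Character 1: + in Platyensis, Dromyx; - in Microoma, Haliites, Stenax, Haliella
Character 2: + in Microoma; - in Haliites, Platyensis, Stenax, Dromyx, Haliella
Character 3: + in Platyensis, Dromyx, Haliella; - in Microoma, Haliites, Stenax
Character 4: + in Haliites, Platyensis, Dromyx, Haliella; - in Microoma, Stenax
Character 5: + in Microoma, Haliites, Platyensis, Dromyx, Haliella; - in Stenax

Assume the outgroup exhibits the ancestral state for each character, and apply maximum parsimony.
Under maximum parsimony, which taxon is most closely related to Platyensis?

Dromyx

Character polarity is set by the outgroup: the derived state is whichever differs from the outgroup's state, so for Character 2, Character 5 the derived state is '-', and for the remaining characters it is '+'.
Character 1: derived state '+' in Dromyx and Platyensis only — synapomorphy for {Dromyx, Platyensis}.
All ingroup taxa share the derived state '-' for Character 2; it defines the ingroup but does not resolve relationships within it.
Character 3 (derived state '+') is shared by Dromyx, Haliella, and Platyensis — a synapomorphy uniting that clade.
Character 4 (derived state '+') is shared by Dromyx, Haliella, Haliites, and Platyensis — a synapomorphy uniting that clade.
Character 5 (derived state '-') is unique to Stenax (autapomorphy; uninformative for grouping).
Most parsimonious ingroup topology: ((Haliites,((Platyensis,Dromyx),Haliella)),Stenax).
Platyensis and Dromyx form a cherry on this tree, so they are sister taxa.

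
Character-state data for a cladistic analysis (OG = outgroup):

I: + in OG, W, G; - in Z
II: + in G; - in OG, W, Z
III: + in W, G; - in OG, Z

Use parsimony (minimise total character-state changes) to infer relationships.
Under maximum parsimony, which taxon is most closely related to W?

Character polarity is set by the outgroup: the derived state is whichever differs from the outgroup's state, so for I the derived state is '-', and for the remaining characters it is '+'.
I (derived state '-') is unique to Z (autapomorphy; uninformative for grouping).
II (derived state '+') is unique to G (autapomorphy; uninformative for grouping).
Only G and W show the derived state '+' for III, supporting them as a clade.
Most parsimonious ingroup topology: ((W,G),Z).
W and G form a cherry on this tree, so they are sister taxa.

G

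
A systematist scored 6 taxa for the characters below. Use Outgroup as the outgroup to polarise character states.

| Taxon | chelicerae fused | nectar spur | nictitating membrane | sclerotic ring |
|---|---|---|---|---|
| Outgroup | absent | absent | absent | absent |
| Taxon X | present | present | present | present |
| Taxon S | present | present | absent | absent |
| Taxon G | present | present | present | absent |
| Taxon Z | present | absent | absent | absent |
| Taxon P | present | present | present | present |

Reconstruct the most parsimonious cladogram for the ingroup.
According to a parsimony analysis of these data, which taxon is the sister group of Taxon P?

The outgroup has state 'absent' for every character, so 'present' is the derived state throughout.
chelicerae fused (derived state 'present') is shared by all ingroup taxa — unites the whole ingroup.
nectar spur (derived state 'present') is shared by Taxon G, Taxon P, Taxon S, and Taxon X — a synapomorphy uniting that clade.
Only Taxon G, Taxon P, and Taxon X show the derived state 'present' for nictitating membrane, supporting them as a clade.
sclerotic ring: derived state 'present' in Taxon P and Taxon X only — synapomorphy for {Taxon P, Taxon X}.
Most parsimonious ingroup topology: ((((Taxon X,Taxon P),Taxon G),Taxon S),Taxon Z).
Taxon P and Taxon X form a cherry on this tree, so they are sister taxa.

Taxon X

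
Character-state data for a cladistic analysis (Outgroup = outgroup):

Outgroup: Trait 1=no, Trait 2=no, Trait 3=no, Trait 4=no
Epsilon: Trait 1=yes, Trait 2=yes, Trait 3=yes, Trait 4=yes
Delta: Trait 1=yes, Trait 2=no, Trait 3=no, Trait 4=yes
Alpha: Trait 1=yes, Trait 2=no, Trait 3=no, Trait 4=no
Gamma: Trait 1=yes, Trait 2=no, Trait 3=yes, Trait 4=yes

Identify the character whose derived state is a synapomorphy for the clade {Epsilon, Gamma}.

Trait 3

The outgroup has state 'no' for every character, so 'yes' is the derived state throughout.
All ingroup taxa share the derived state 'yes' for Trait 1; it defines the ingroup but does not resolve relationships within it.
Trait 2 (derived state 'yes') is unique to Epsilon (autapomorphy; uninformative for grouping).
Trait 3: derived state 'yes' in Epsilon and Gamma only — synapomorphy for {Epsilon, Gamma}.
Only Delta, Epsilon, and Gamma show the derived state 'yes' for Trait 4, supporting them as a clade.
Most parsimonious ingroup topology: (((Epsilon,Gamma),Delta),Alpha).
The clade {Epsilon, Gamma} is supported by Trait 3: its derived state 'yes' occurs in exactly those taxa and in no other taxon (including the outgroup).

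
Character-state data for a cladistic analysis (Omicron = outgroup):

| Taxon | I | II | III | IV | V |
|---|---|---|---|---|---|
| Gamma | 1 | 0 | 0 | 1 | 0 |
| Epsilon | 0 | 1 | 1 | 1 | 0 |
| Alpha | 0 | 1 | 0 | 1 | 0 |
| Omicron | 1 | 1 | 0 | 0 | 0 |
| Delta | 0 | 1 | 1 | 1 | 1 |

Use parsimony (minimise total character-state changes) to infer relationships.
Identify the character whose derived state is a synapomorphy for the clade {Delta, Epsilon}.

III

Character polarity is set by the outgroup: the derived state is whichever differs from the outgroup's state, so for I, II the derived state is '0', and for the remaining characters it is '1'.
Only Alpha, Delta, and Epsilon show the derived state '0' for I, supporting them as a clade.
II: derived state '0' in Gamma only — an autapomorphy, so it tells us nothing about relationships among taxa.
III (derived state '1') is shared by Delta and Epsilon — a synapomorphy uniting that clade.
All ingroup taxa share the derived state '1' for IV; it defines the ingroup but does not resolve relationships within it.
V: derived state '1' in Delta only — an autapomorphy, so it tells us nothing about relationships among taxa.
Most parsimonious ingroup topology: (((Delta,Epsilon),Alpha),Gamma).
The clade {Delta, Epsilon} is supported by III: its derived state '1' occurs in exactly those taxa and in no other taxon (including the outgroup).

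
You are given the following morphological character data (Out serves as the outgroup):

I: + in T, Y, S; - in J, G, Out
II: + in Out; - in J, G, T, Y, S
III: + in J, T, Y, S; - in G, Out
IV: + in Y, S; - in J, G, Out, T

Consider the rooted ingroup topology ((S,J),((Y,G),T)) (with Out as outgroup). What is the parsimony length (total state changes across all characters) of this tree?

8

Map each character onto ((S,J),((Y,G),T)) (rooted by Out) and count the minimum state changes it requires (Fitch parsimony):
I: 3; II: 1; III: 2; IV: 2.
Total tree length = 8.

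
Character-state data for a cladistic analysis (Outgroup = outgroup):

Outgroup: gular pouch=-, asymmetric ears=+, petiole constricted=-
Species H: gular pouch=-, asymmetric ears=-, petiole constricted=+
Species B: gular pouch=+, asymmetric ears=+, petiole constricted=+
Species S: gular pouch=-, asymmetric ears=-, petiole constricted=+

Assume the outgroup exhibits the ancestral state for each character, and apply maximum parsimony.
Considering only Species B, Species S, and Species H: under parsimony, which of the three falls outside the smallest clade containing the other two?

Character polarity is set by the outgroup: the derived state is whichever differs from the outgroup's state, so for asymmetric ears the derived state is '-', and for the remaining characters it is '+'.
gular pouch: derived state '+' in Species B only — an autapomorphy, so it tells us nothing about relationships among taxa.
asymmetric ears (derived state '-') is shared by Species H and Species S — a synapomorphy uniting that clade.
All ingroup taxa share the derived state '+' for petiole constricted; it defines the ingroup but does not resolve relationships within it.
Most parsimonious ingroup topology: ((Species H,Species S),Species B).
Species S and Species H share a more recent common ancestor with each other than either does with Species B, so Species B is the least closely related of the three.

Species B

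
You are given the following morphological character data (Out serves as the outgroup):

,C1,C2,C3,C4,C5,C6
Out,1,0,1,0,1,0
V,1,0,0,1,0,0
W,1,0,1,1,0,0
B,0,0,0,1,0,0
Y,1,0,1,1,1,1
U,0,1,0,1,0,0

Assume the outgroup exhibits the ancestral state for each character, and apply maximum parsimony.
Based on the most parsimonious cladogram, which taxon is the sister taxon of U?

Character polarity is set by the outgroup: the derived state is whichever differs from the outgroup's state, so for C1, C3, C5 the derived state is '0', and for the remaining characters it is '1'.
C1: derived state '0' in B and U only — synapomorphy for {B, U}.
C2: derived state '1' in U only — an autapomorphy, so it tells us nothing about relationships among taxa.
C3 (derived state '0') is shared by B, U, and V — a synapomorphy uniting that clade.
All ingroup taxa share the derived state '1' for C4; it defines the ingroup but does not resolve relationships within it.
C5 (derived state '0') is shared by B, U, V, and W — a synapomorphy uniting that clade.
C6 (derived state '1') is unique to Y (autapomorphy; uninformative for grouping).
Most parsimonious ingroup topology: (((V,(B,U)),W),Y).
U and B form a cherry on this tree, so they are sister taxa.

B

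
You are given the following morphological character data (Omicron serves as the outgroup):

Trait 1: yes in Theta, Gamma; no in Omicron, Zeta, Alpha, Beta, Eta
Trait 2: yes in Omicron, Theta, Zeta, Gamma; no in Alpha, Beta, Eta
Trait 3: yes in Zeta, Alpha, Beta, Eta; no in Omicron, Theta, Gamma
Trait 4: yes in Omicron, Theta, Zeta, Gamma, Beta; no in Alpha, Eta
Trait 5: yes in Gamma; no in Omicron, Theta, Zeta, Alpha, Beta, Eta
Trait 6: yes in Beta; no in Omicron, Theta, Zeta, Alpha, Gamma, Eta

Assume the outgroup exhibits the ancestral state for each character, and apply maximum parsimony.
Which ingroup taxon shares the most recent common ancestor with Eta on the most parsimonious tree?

Character polarity is set by the outgroup: the derived state is whichever differs from the outgroup's state, so for Trait 2, Trait 4 the derived state is 'no', and for the remaining characters it is 'yes'.
Trait 1 (derived state 'yes') is shared by Gamma and Theta — a synapomorphy uniting that clade.
Trait 2: derived state 'no' in Alpha, Beta, and Eta only — synapomorphy for {Alpha, Beta, Eta}.
Trait 3: derived state 'yes' in Alpha, Beta, Eta, and Zeta only — synapomorphy for {Alpha, Beta, Eta, Zeta}.
Trait 4 (derived state 'no') is shared by Alpha and Eta — a synapomorphy uniting that clade.
Trait 5: derived state 'yes' in Gamma only — an autapomorphy, so it tells us nothing about relationships among taxa.
Trait 6 (derived state 'yes') is unique to Beta (autapomorphy; uninformative for grouping).
Most parsimonious ingroup topology: ((Theta,Gamma),(Zeta,((Alpha,Eta),Beta))).
Eta and Alpha form a cherry on this tree, so they are sister taxa.

Alpha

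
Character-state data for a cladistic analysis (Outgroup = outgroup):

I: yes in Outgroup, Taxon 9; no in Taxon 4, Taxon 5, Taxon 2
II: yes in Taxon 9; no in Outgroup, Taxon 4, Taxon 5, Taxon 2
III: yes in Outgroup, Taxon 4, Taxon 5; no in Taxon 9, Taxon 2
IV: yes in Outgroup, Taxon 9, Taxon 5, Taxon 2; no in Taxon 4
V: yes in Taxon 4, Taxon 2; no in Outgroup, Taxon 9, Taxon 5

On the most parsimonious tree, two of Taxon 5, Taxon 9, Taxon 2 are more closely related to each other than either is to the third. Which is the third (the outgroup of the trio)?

Taxon 9

Character polarity is set by the outgroup: the derived state is whichever differs from the outgroup's state, so for I, III, IV the derived state is 'no', and for the remaining characters it is 'yes'.
I: derived state 'no' in Taxon 2, Taxon 4, and Taxon 5 only — synapomorphy for {Taxon 2, Taxon 4, Taxon 5}.
II (derived state 'yes') is unique to Taxon 9 (autapomorphy; uninformative for grouping).
III groups Taxon 2 and Taxon 9, which is incompatible with the clades supported by the remaining characters; treating it as convergent (homoplasy) costs fewer steps than any alternative tree.
IV: derived state 'no' in Taxon 4 only — an autapomorphy, so it tells us nothing about relationships among taxa.
Only Taxon 2 and Taxon 4 show the derived state 'yes' for V, supporting them as a clade.
Most parsimonious ingroup topology: (((Taxon 4,Taxon 2),Taxon 5),Taxon 9).
Taxon 5 and Taxon 2 share a more recent common ancestor with each other than either does with Taxon 9, so Taxon 9 is the least closely related of the three.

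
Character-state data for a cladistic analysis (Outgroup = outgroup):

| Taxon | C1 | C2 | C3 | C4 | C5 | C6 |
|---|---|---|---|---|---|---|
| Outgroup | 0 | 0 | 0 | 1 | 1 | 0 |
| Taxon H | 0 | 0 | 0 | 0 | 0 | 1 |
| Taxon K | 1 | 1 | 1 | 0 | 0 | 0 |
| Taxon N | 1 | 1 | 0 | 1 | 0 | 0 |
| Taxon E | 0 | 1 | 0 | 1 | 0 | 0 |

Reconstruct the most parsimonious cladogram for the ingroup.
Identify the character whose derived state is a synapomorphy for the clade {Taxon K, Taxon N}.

C1

Character polarity is set by the outgroup: the derived state is whichever differs from the outgroup's state, so for C4, C5 the derived state is '0', and for the remaining characters it is '1'.
Only Taxon K and Taxon N show the derived state '1' for C1, supporting them as a clade.
Only Taxon E, Taxon K, and Taxon N show the derived state '1' for C2, supporting them as a clade.
C3 (derived state '1') is unique to Taxon K (autapomorphy; uninformative for grouping).
C4 groups Taxon H and Taxon K, which is incompatible with the clades supported by the remaining characters; treating it as convergent (homoplasy) costs fewer steps than any alternative tree.
C5 (derived state '0') is shared by all ingroup taxa — unites the whole ingroup.
C6: derived state '1' in Taxon H only — an autapomorphy, so it tells us nothing about relationships among taxa.
Most parsimonious ingroup topology: (Taxon H,((Taxon K,Taxon N),Taxon E)).
The clade {Taxon K, Taxon N} is supported by C1: its derived state '1' occurs in exactly those taxa and in no other taxon (including the outgroup).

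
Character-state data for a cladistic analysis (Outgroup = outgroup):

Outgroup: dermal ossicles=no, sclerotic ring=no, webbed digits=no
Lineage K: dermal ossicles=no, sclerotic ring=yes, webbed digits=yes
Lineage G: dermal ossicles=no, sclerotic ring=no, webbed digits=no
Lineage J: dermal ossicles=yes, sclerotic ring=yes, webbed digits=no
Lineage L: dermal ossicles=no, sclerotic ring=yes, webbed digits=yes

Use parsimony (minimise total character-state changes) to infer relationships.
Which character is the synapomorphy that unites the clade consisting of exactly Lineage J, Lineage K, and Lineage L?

sclerotic ring

The outgroup has state 'no' for every character, so 'yes' is the derived state throughout.
dermal ossicles (derived state 'yes') is unique to Lineage J (autapomorphy; uninformative for grouping).
sclerotic ring: derived state 'yes' in Lineage J, Lineage K, and Lineage L only — synapomorphy for {Lineage J, Lineage K, Lineage L}.
webbed digits (derived state 'yes') is shared by Lineage K and Lineage L — a synapomorphy uniting that clade.
Most parsimonious ingroup topology: (((Lineage K,Lineage L),Lineage J),Lineage G).
The clade {Lineage J, Lineage K, Lineage L} is supported by sclerotic ring: its derived state 'yes' occurs in exactly those taxa and in no other taxon (including the outgroup).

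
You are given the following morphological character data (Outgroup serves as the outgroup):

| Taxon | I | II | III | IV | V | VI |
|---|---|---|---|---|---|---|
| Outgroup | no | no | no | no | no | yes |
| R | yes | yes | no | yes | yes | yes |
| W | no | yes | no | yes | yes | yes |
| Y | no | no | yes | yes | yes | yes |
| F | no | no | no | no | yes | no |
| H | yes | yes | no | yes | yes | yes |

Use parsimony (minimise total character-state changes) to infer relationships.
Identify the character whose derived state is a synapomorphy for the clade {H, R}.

Character polarity is set by the outgroup: the derived state is whichever differs from the outgroup's state, so for VI the derived state is 'no', and for the remaining characters it is 'yes'.
Only H and R show the derived state 'yes' for I, supporting them as a clade.
II (derived state 'yes') is shared by H, R, and W — a synapomorphy uniting that clade.
III (derived state 'yes') is unique to Y (autapomorphy; uninformative for grouping).
IV (derived state 'yes') is shared by H, R, W, and Y — a synapomorphy uniting that clade.
All ingroup taxa share the derived state 'yes' for V; it defines the ingroup but does not resolve relationships within it.
VI (derived state 'no') is unique to F (autapomorphy; uninformative for grouping).
Most parsimonious ingroup topology: ((((R,H),W),Y),F).
The clade {H, R} is supported by I: its derived state 'yes' occurs in exactly those taxa and in no other taxon (including the outgroup).

I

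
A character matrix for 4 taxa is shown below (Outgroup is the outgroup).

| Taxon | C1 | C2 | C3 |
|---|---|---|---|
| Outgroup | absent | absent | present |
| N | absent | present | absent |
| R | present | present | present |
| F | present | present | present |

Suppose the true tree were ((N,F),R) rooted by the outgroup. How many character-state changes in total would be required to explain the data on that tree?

4

Map each character onto ((N,F),R) (rooted by Outgroup) and count the minimum state changes it requires (Fitch parsimony):
C1: 2; C2: 1; C3: 1.
Total tree length = 4.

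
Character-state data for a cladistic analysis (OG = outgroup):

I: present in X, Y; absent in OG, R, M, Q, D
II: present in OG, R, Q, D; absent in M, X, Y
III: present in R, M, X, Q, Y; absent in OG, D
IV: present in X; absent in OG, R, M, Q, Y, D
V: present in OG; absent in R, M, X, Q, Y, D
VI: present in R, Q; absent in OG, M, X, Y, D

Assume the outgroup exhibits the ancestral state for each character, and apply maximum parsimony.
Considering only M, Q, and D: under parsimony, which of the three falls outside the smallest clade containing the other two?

Character polarity is set by the outgroup: the derived state is whichever differs from the outgroup's state, so for II, V the derived state is 'absent', and for the remaining characters it is 'present'.
Only X and Y show the derived state 'present' for I, supporting them as a clade.
II (derived state 'absent') is shared by M, X, and Y — a synapomorphy uniting that clade.
III (derived state 'present') is shared by M, Q, R, X, and Y — a synapomorphy uniting that clade.
IV: derived state 'present' in X only — an autapomorphy, so it tells us nothing about relationships among taxa.
All ingroup taxa share the derived state 'absent' for V; it defines the ingroup but does not resolve relationships within it.
VI (derived state 'present') is shared by Q and R — a synapomorphy uniting that clade.
Most parsimonious ingroup topology: (((R,Q),(M,(X,Y))),D).
Q and M share a more recent common ancestor with each other than either does with D, so D is the least closely related of the three.

D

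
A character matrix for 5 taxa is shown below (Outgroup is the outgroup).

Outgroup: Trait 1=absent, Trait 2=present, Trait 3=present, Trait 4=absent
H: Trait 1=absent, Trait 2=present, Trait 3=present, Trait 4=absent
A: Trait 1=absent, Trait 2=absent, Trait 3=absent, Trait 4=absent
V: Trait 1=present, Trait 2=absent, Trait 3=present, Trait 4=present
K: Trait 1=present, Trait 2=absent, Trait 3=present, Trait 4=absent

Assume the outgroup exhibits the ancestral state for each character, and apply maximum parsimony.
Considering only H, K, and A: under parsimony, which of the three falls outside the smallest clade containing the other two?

H

Character polarity is set by the outgroup: the derived state is whichever differs from the outgroup's state, so for Trait 2, Trait 3 the derived state is 'absent', and for the remaining characters it is 'present'.
Trait 1: derived state 'present' in K and V only — synapomorphy for {K, V}.
Only A, K, and V show the derived state 'absent' for Trait 2, supporting them as a clade.
Trait 3 (derived state 'absent') is unique to A (autapomorphy; uninformative for grouping).
Trait 4 (derived state 'present') is unique to V (autapomorphy; uninformative for grouping).
Most parsimonious ingroup topology: ((A,(V,K)),H).
K and A share a more recent common ancestor with each other than either does with H, so H is the least closely related of the three.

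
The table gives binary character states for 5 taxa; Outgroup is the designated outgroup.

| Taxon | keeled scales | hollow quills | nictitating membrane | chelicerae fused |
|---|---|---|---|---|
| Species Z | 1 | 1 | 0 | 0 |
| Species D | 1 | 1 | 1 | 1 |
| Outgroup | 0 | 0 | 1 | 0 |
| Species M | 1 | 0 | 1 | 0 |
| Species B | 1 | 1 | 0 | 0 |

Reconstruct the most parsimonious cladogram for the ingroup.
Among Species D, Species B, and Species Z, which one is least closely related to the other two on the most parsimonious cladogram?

Species D

Character polarity is set by the outgroup: the derived state is whichever differs from the outgroup's state, so for nictitating membrane the derived state is '0', and for the remaining characters it is '1'.
keeled scales (derived state '1') is shared by all ingroup taxa — unites the whole ingroup.
hollow quills: derived state '1' in Species B, Species D, and Species Z only — synapomorphy for {Species B, Species D, Species Z}.
nictitating membrane: derived state '0' in Species B and Species Z only — synapomorphy for {Species B, Species Z}.
chelicerae fused: derived state '1' in Species D only — an autapomorphy, so it tells us nothing about relationships among taxa.
Most parsimonious ingroup topology: (((Species B,Species Z),Species D),Species M).
Species B and Species Z share a more recent common ancestor with each other than either does with Species D, so Species D is the least closely related of the three.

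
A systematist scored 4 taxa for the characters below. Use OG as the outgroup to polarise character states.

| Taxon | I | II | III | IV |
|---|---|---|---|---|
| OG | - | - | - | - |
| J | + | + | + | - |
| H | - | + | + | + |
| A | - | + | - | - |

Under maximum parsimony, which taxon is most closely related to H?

J

The outgroup has state '-' for every character, so '+' is the derived state throughout.
I: derived state '+' in J only — an autapomorphy, so it tells us nothing about relationships among taxa.
All ingroup taxa share the derived state '+' for II; it defines the ingroup but does not resolve relationships within it.
Only H and J show the derived state '+' for III, supporting them as a clade.
IV (derived state '+') is unique to H (autapomorphy; uninformative for grouping).
Most parsimonious ingroup topology: ((J,H),A).
H and J form a cherry on this tree, so they are sister taxa.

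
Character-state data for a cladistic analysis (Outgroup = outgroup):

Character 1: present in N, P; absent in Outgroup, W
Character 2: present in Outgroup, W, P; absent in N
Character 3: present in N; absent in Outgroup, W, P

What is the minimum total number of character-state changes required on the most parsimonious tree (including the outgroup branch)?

Character polarity is set by the outgroup: the derived state is whichever differs from the outgroup's state, so for Character 2 the derived state is 'absent', and for the remaining characters it is 'present'.
Character 1: derived state 'present' in N and P only — synapomorphy for {N, P}.
Character 2 (derived state 'absent') is unique to N (autapomorphy; uninformative for grouping).
Character 3: derived state 'present' in N only — an autapomorphy, so it tells us nothing about relationships among taxa.
Most parsimonious ingroup topology: ((N,P),W).
Changes per character on this tree: Character 1: 1; Character 2: 1; Character 3: 1.
Total = 3.

3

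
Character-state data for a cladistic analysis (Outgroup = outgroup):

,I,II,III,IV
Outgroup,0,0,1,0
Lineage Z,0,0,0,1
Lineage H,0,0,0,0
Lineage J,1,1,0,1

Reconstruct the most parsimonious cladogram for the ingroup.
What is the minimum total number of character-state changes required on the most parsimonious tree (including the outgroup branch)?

4

Character polarity is set by the outgroup: the derived state is whichever differs from the outgroup's state, so for III the derived state is '0', and for the remaining characters it is '1'.
I: derived state '1' in Lineage J only — an autapomorphy, so it tells us nothing about relationships among taxa.
II (derived state '1') is unique to Lineage J (autapomorphy; uninformative for grouping).
All ingroup taxa share the derived state '0' for III; it defines the ingroup but does not resolve relationships within it.
IV (derived state '1') is shared by Lineage J and Lineage Z — a synapomorphy uniting that clade.
Most parsimonious ingroup topology: ((Lineage Z,Lineage J),Lineage H).
Changes per character on this tree: I: 1; II: 1; III: 1; IV: 1.
Total = 4.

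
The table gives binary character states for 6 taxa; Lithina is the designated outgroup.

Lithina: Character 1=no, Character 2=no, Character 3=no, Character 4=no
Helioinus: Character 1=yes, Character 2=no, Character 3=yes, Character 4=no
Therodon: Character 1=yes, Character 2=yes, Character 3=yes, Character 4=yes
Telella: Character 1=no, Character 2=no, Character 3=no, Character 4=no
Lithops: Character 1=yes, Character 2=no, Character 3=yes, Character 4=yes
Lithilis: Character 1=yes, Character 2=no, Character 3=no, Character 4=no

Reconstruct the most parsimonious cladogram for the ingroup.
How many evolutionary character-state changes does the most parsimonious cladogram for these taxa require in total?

The outgroup has state 'no' for every character, so 'yes' is the derived state throughout.
Only Helioinus, Lithilis, Lithops, and Therodon show the derived state 'yes' for Character 1, supporting them as a clade.
Character 2: derived state 'yes' in Therodon only — an autapomorphy, so it tells us nothing about relationships among taxa.
Only Helioinus, Lithops, and Therodon show the derived state 'yes' for Character 3, supporting them as a clade.
Only Lithops and Therodon show the derived state 'yes' for Character 4, supporting them as a clade.
Most parsimonious ingroup topology: (((Helioinus,(Therodon,Lithops)),Lithilis),Telella).
Changes per character on this tree: Character 1: 1; Character 2: 1; Character 3: 1; Character 4: 1.
Total = 4.

4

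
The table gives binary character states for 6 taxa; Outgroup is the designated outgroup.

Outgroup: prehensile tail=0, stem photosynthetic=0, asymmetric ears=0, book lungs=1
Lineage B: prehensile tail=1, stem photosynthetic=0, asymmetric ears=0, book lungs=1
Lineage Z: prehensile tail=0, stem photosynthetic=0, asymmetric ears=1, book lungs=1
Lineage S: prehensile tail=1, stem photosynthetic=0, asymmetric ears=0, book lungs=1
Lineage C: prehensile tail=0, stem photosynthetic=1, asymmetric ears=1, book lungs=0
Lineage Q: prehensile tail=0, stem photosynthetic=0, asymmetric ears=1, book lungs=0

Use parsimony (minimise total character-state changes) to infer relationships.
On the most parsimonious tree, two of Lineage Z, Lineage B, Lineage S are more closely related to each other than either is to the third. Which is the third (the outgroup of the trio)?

Lineage Z

Character polarity is set by the outgroup: the derived state is whichever differs from the outgroup's state, so for book lungs the derived state is '0', and for the remaining characters it is '1'.
prehensile tail: derived state '1' in Lineage B and Lineage S only — synapomorphy for {Lineage B, Lineage S}.
stem photosynthetic: derived state '1' in Lineage C only — an autapomorphy, so it tells us nothing about relationships among taxa.
asymmetric ears (derived state '1') is shared by Lineage C, Lineage Q, and Lineage Z — a synapomorphy uniting that clade.
Only Lineage C and Lineage Q show the derived state '0' for book lungs, supporting them as a clade.
Most parsimonious ingroup topology: (((Lineage Q,Lineage C),Lineage Z),(Lineage S,Lineage B)).
Lineage B and Lineage S share a more recent common ancestor with each other than either does with Lineage Z, so Lineage Z is the least closely related of the three.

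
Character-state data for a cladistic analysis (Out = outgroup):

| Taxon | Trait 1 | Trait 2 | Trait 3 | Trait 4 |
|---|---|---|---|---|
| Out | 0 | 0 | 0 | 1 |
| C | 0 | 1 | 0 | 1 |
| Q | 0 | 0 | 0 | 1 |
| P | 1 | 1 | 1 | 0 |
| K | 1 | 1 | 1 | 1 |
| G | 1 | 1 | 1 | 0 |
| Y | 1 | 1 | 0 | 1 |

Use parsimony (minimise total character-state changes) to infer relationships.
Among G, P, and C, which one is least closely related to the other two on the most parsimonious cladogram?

Character polarity is set by the outgroup: the derived state is whichever differs from the outgroup's state, so for Trait 4 the derived state is '0', and for the remaining characters it is '1'.
Trait 1 (derived state '1') is shared by G, K, P, and Y — a synapomorphy uniting that clade.
Only C, G, K, P, and Y show the derived state '1' for Trait 2, supporting them as a clade.
Only G, K, and P show the derived state '1' for Trait 3, supporting them as a clade.
Trait 4: derived state '0' in G and P only — synapomorphy for {G, P}.
Most parsimonious ingroup topology: (((Y,((G,P),K)),C),Q).
P and G share a more recent common ancestor with each other than either does with C, so C is the least closely related of the three.

C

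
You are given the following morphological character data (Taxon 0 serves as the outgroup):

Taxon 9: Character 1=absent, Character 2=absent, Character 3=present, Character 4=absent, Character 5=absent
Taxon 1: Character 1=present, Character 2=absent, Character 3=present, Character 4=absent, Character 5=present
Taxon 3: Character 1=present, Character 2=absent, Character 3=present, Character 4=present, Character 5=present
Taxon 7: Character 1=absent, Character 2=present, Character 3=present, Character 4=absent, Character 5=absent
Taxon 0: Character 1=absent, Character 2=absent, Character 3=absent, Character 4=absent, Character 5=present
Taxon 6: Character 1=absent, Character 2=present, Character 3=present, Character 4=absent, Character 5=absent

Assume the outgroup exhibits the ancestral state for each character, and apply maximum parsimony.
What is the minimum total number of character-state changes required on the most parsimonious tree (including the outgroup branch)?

Character polarity is set by the outgroup: the derived state is whichever differs from the outgroup's state, so for Character 5 the derived state is 'absent', and for the remaining characters it is 'present'.
Character 1: derived state 'present' in Taxon 1 and Taxon 3 only — synapomorphy for {Taxon 1, Taxon 3}.
Only Taxon 6 and Taxon 7 show the derived state 'present' for Character 2, supporting them as a clade.
All ingroup taxa share the derived state 'present' for Character 3; it defines the ingroup but does not resolve relationships within it.
Character 4: derived state 'present' in Taxon 3 only — an autapomorphy, so it tells us nothing about relationships among taxa.
Character 5: derived state 'absent' in Taxon 6, Taxon 7, and Taxon 9 only — synapomorphy for {Taxon 6, Taxon 7, Taxon 9}.
Most parsimonious ingroup topology: ((Taxon 3,Taxon 1),((Taxon 6,Taxon 7),Taxon 9)).
Changes per character on this tree: Character 1: 1; Character 2: 1; Character 3: 1; Character 4: 1; Character 5: 1.
Total = 5.

5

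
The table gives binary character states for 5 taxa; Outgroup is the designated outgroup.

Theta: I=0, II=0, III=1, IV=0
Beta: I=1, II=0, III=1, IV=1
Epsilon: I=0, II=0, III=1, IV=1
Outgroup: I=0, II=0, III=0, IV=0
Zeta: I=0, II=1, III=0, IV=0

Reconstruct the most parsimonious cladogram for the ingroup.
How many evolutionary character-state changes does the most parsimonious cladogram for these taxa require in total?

The outgroup has state '0' for every character, so '1' is the derived state throughout.
I (derived state '1') is unique to Beta (autapomorphy; uninformative for grouping).
II: derived state '1' in Zeta only — an autapomorphy, so it tells us nothing about relationships among taxa.
III (derived state '1') is shared by Beta, Epsilon, and Theta — a synapomorphy uniting that clade.
IV: derived state '1' in Beta and Epsilon only — synapomorphy for {Beta, Epsilon}.
Most parsimonious ingroup topology: ((Theta,(Beta,Epsilon)),Zeta).
Changes per character on this tree: I: 1; II: 1; III: 1; IV: 1.
Total = 4.

4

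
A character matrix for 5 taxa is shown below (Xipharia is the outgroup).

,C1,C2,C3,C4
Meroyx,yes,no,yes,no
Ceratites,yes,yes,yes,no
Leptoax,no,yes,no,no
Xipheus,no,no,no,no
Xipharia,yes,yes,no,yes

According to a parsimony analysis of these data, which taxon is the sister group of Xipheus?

Leptoax

Character polarity is set by the outgroup: the derived state is whichever differs from the outgroup's state, so for C1, C2, C4 the derived state is 'no', and for the remaining characters it is 'yes'.
C1 (derived state 'no') is shared by Leptoax and Xipheus — a synapomorphy uniting that clade.
C2 (state 'no') occurs in Meroyx and Xipheus but conflicts with the nesting implied by the other characters — most parsimoniously interpreted as homoplasy.
C3: derived state 'yes' in Ceratites and Meroyx only — synapomorphy for {Ceratites, Meroyx}.
C4 (derived state 'no') is shared by all ingroup taxa — unites the whole ingroup.
Most parsimonious ingroup topology: ((Xipheus,Leptoax),(Meroyx,Ceratites)).
Xipheus and Leptoax form a cherry on this tree, so they are sister taxa.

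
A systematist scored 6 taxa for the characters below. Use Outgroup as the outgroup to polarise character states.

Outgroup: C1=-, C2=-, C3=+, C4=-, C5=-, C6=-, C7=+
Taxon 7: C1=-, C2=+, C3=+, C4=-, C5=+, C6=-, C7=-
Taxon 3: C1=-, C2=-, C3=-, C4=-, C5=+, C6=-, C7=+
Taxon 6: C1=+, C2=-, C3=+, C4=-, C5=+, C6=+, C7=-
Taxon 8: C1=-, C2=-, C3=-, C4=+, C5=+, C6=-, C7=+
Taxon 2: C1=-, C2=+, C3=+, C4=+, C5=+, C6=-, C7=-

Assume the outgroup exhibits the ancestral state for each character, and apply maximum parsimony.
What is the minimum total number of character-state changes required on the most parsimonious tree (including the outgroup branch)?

Character polarity is set by the outgroup: the derived state is whichever differs from the outgroup's state, so for C3, C7 the derived state is '-', and for the remaining characters it is '+'.
C1: derived state '+' in Taxon 6 only — an autapomorphy, so it tells us nothing about relationships among taxa.
C2 (derived state '+') is shared by Taxon 2 and Taxon 7 — a synapomorphy uniting that clade.
C3 (derived state '-') is shared by Taxon 3 and Taxon 8 — a synapomorphy uniting that clade.
C4 (state '+') occurs in Taxon 2 and Taxon 8 but conflicts with the nesting implied by the other characters — most parsimoniously interpreted as homoplasy.
All ingroup taxa share the derived state '+' for C5; it defines the ingroup but does not resolve relationships within it.
C6: derived state '+' in Taxon 6 only — an autapomorphy, so it tells us nothing about relationships among taxa.
C7: derived state '-' in Taxon 2, Taxon 6, and Taxon 7 only — synapomorphy for {Taxon 2, Taxon 6, Taxon 7}.
Most parsimonious ingroup topology: (((Taxon 7,Taxon 2),Taxon 6),(Taxon 3,Taxon 8)).
Changes per character on this tree: C1: 1; C2: 1; C3: 1; C4: 2; C5: 1; C6: 1; C7: 1.
Total = 8.

8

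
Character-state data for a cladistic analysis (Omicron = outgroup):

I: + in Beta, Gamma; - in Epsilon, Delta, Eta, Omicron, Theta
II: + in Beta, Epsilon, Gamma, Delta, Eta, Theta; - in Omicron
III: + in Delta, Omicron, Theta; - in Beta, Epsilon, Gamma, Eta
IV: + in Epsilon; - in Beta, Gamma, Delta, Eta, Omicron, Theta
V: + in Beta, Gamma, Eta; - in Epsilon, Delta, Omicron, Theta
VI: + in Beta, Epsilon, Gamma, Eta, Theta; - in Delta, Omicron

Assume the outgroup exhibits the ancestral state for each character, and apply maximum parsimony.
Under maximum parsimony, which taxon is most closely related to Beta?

Character polarity is set by the outgroup: the derived state is whichever differs from the outgroup's state, so for III the derived state is '-', and for the remaining characters it is '+'.
I: derived state '+' in Beta and Gamma only — synapomorphy for {Beta, Gamma}.
II (derived state '+') is shared by all ingroup taxa — unites the whole ingroup.
III: derived state '-' in Beta, Epsilon, Eta, and Gamma only — synapomorphy for {Beta, Epsilon, Eta, Gamma}.
IV (derived state '+') is unique to Epsilon (autapomorphy; uninformative for grouping).
V (derived state '+') is shared by Beta, Eta, and Gamma — a synapomorphy uniting that clade.
Only Beta, Epsilon, Eta, Gamma, and Theta show the derived state '+' for VI, supporting them as a clade.
Most parsimonious ingroup topology: (((((Beta,Gamma),Eta),Epsilon),Theta),Delta).
Beta and Gamma form a cherry on this tree, so they are sister taxa.

Gamma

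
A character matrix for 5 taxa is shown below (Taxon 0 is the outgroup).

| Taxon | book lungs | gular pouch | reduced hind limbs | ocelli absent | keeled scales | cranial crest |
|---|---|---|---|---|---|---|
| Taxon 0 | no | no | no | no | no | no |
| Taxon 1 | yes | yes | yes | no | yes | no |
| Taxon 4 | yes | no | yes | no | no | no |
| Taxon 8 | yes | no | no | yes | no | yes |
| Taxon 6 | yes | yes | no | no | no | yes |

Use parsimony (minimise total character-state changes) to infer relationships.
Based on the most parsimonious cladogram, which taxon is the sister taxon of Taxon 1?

The outgroup has state 'no' for every character, so 'yes' is the derived state throughout.
All ingroup taxa share the derived state 'yes' for book lungs; it defines the ingroup but does not resolve relationships within it.
gular pouch (state 'yes') occurs in Taxon 1 and Taxon 6 but conflicts with the nesting implied by the other characters — most parsimoniously interpreted as homoplasy.
reduced hind limbs (derived state 'yes') is shared by Taxon 1 and Taxon 4 — a synapomorphy uniting that clade.
ocelli absent (derived state 'yes') is unique to Taxon 8 (autapomorphy; uninformative for grouping).
keeled scales (derived state 'yes') is unique to Taxon 1 (autapomorphy; uninformative for grouping).
cranial crest (derived state 'yes') is shared by Taxon 6 and Taxon 8 — a synapomorphy uniting that clade.
Most parsimonious ingroup topology: ((Taxon 6,Taxon 8),(Taxon 1,Taxon 4)).
Taxon 1 and Taxon 4 form a cherry on this tree, so they are sister taxa.

Taxon 4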